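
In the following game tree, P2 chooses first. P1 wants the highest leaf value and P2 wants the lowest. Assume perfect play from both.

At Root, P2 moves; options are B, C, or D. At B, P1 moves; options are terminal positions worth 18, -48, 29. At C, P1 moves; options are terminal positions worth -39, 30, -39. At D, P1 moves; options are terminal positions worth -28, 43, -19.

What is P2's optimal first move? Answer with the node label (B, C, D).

B (P1): max(18, -48, 29) = 29
C (P1): max(-39, 30, -39) = 30
D (P1): max(-28, 43, -19) = 43
Root (P2): min(29, 30, 43) = 29
P2 picks the child with the lowest value: B (value 29).

B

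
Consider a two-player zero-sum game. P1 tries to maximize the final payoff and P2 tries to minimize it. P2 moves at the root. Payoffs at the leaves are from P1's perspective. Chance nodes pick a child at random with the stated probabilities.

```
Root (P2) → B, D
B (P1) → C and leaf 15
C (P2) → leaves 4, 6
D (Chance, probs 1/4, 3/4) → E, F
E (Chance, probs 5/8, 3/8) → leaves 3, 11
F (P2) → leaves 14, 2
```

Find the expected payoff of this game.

3

C (P2): min(4, 6) = 4
B (P1): max(4, 15) = 15
E (Chance): 5/8·3 + 3/8·11 = 6
F (P2): min(14, 2) = 2
D (Chance): 1/4·6 + 3/4·2 = 3
Root (P2): min(15, 3) = 3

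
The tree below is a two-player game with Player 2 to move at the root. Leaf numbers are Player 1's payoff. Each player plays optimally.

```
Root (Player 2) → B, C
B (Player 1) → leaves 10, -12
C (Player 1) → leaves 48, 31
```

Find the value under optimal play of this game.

10

B (Player 1): max(10, -12) = 10
C (Player 1): max(48, 31) = 48
Root (Player 2): min(10, 48) = 10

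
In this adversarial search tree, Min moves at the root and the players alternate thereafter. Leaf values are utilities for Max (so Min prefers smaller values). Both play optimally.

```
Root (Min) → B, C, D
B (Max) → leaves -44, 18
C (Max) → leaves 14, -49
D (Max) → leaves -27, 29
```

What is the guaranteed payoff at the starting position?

14

B (Max): max(-44, 18) = 18
C (Max): max(14, -49) = 14
D (Max): max(-27, 29) = 29
Root (Min): min(18, 14, 29) = 14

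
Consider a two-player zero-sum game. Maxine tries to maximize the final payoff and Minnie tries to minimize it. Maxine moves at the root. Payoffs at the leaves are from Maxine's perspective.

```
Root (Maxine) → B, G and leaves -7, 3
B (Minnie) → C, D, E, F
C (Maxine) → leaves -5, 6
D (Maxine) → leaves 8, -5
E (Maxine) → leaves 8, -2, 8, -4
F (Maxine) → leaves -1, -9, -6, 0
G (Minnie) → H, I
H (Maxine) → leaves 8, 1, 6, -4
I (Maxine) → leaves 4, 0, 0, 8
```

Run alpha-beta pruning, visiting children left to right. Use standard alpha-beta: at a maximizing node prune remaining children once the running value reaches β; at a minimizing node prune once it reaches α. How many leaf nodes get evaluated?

C [α=-∞,β=+∞]: v=6
D [α=-∞,β=6]: v=8 after child 1 ≥ β → β-cutoff, skip 1
E [α=-∞,β=6]: v=8 after child 1 ≥ β → β-cutoff, skip 3
F [α=-∞,β=6]: v=0
B [α=-∞,β=+∞]: v=0
H [α=0,β=+∞]: v=8
I [α=0,β=8]: v=8
G [α=0,β=+∞]: v=8
Root [α=-∞,β=+∞]: v=8
Leaves evaluated: 18 of 22.

18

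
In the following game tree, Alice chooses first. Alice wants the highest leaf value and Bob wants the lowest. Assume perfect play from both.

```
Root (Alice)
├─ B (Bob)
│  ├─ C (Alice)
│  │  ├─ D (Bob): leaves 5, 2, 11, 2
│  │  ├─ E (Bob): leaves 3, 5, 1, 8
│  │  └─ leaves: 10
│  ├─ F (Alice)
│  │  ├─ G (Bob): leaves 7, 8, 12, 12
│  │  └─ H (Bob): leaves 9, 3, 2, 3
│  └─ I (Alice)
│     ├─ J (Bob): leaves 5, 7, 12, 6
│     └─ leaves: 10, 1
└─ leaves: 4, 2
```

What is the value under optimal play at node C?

10

D: min(5, 2, 11, 2) = 2
E: min(3, 5, 1, 8) = 1
C: max(2, 1, 10) = 10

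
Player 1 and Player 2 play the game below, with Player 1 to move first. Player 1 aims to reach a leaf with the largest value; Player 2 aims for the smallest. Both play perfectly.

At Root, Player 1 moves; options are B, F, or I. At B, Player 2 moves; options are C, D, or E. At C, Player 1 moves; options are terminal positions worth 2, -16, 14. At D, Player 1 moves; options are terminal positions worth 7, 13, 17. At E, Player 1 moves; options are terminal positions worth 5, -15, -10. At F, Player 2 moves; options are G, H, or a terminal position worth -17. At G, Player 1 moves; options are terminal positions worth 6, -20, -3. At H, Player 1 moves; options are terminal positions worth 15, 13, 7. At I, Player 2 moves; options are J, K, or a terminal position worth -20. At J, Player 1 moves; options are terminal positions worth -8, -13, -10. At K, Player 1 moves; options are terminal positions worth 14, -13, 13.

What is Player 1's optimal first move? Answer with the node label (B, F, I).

B

C (Player 1): max(2, -16, 14) = 14
D (Player 1): max(7, 13, 17) = 17
E (Player 1): max(5, -15, -10) = 5
B (Player 2): min(14, 17, 5) = 5
G (Player 1): max(6, -20, -3) = 6
H (Player 1): max(15, 13, 7) = 15
F (Player 2): min(6, 15, -17) = -17
J (Player 1): max(-8, -13, -10) = -8
K (Player 1): max(14, -13, 13) = 14
I (Player 2): min(-8, 14, -20) = -20
Root (Player 1): max(5, -17, -20) = 5
Player 1 picks the child with the highest value: B (value 5).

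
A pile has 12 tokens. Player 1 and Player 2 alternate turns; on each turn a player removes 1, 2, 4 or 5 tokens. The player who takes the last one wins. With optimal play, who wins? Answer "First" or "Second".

i:   0  1  2  3  4  5  6  7  8  9 10 11 12
     L  W  W  L  W  W  L  W  W  L  W  W  L
Position 12 is L, so the second player wins.

Second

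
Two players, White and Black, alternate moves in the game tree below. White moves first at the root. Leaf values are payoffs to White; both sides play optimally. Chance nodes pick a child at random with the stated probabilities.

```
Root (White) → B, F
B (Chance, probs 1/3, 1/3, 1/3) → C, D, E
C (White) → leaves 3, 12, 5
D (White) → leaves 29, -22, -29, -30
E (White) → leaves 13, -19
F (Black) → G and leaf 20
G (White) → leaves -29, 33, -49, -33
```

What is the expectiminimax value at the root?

20

C (White): max(3, 12, 5) = 12
D (White): max(29, -22, -29, -30) = 29
E (White): max(13, -19) = 13
B (Chance): 1/3·12 + 1/3·29 + 1/3·13 = 18
G (White): max(-29, 33, -49, -33) = 33
F (Black): min(33, 20) = 20
Root (White): max(18, 20) = 20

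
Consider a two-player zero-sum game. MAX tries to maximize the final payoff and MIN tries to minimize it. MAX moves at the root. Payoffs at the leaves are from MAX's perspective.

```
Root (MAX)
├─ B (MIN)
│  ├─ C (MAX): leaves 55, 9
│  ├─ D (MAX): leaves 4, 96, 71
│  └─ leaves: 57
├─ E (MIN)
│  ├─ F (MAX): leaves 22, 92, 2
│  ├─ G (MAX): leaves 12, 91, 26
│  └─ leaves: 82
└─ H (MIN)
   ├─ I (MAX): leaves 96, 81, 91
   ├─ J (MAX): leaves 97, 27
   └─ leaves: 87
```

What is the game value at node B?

C: max(55, 9) = 55
D: max(4, 96, 71) = 96
B: min(55, 96, 57) = 55

55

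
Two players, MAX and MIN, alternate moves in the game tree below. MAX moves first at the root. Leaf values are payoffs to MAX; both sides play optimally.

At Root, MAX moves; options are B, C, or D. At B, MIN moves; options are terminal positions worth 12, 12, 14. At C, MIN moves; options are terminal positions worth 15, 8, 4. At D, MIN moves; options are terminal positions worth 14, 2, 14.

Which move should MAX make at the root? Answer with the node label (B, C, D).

B

B (MIN): min(12, 12, 14) = 12
C (MIN): min(15, 8, 4) = 4
D (MIN): min(14, 2, 14) = 2
Root (MAX): max(12, 4, 2) = 12
MAX picks the child with the highest value: B (value 12).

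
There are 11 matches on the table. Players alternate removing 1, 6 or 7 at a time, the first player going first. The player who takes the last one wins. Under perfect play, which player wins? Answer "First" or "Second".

W/L table (W = player to move can force a win):
i:   0  1  2  3  4  5  6  7  8  9 10 11
     L  W  L  W  L  W  W  W  W  W  W  W
Position 11 is W, so the first player wins.

First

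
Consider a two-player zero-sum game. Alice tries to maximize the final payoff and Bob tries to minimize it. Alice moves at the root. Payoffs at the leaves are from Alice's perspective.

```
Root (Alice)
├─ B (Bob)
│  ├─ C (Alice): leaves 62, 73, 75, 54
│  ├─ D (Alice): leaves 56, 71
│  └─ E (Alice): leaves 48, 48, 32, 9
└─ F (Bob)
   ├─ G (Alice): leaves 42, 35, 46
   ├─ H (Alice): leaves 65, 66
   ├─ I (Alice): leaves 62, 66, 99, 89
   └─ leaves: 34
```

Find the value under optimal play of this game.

48

C (Alice): max(62, 73, 75, 54) = 75
D (Alice): max(56, 71) = 71
E (Alice): max(48, 48, 32, 9) = 48
B (Bob): min(75, 71, 48) = 48
G (Alice): max(42, 35, 46) = 46
H (Alice): max(65, 66) = 66
I (Alice): max(62, 66, 99, 89) = 99
F (Bob): min(46, 66, 99, 34) = 34
Root (Alice): max(48, 34) = 48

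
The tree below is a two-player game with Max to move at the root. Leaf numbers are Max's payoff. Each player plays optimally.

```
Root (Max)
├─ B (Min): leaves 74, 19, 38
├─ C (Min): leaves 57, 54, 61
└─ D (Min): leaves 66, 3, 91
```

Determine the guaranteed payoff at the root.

B (Min): min(74, 19, 38) = 19
C (Min): min(57, 54, 61) = 54
D (Min): min(66, 3, 91) = 3
Root (Max): max(19, 54, 3) = 54

54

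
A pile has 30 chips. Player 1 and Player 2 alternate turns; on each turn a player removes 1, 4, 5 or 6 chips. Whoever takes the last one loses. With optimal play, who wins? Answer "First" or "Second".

Second

Positions where the player to move wins (W) vs loses (L):
i:   0  1  2  3  4  5  6  7  8  9 10 11 12 13 14 15 16 17 18 19 20 21 22 23 24 25 26 27 28 29 30
     W  L  W  L  W  W  W  W  W  W  L  W  L  W  W  W  W  W  W  L  W  L  W  W  W  W  W  W  L  W  L
Position 30 is L, so the second player wins.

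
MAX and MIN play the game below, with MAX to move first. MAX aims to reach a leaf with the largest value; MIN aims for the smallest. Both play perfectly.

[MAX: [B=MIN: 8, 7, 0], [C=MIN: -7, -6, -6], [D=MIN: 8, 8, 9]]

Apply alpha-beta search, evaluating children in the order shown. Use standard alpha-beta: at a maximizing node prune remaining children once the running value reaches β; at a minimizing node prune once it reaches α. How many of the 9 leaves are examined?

B [α=-∞,β=+∞]: v=0
C [α=0,β=+∞]: v=-7 after child 1 ≤ α → α-cutoff, skip 2
D [α=0,β=+∞]: v=8
Root [α=-∞,β=+∞]: v=8
Leaves evaluated: 7 of 9.

7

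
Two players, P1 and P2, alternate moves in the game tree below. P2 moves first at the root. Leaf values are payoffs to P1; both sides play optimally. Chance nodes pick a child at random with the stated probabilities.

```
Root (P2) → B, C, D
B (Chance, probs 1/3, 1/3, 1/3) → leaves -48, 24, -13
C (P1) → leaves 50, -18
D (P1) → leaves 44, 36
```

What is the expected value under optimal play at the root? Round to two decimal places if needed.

B (Chance): 1/3·-48 + 1/3·24 + 1/3·-13 = -12.33
C (P1): max(50, -18) = 50
D (P1): max(44, 36) = 44
Root (P2): min(-12.33, 50, 44) = -12.33

-12.33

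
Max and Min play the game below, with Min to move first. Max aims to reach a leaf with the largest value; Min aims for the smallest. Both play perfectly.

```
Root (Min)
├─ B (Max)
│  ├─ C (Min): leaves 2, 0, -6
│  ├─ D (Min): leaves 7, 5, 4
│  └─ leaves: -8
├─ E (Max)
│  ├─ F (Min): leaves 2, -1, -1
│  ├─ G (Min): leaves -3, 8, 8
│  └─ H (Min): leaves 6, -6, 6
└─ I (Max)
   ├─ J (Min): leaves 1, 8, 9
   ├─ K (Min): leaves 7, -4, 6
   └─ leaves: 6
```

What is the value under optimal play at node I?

6

J: min(1, 8, 9) = 1
K: min(7, -4, 6) = -4
I: max(1, -4, 6) = 6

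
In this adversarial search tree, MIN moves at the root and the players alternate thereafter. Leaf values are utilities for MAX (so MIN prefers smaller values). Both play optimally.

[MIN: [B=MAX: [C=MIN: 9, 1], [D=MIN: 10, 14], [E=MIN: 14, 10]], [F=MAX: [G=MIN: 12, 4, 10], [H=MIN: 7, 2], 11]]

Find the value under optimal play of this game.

C (MIN): min(9, 1) = 1
D (MIN): min(10, 14) = 10
E (MIN): min(14, 10) = 10
B (MAX): max(1, 10, 10) = 10
G (MIN): min(12, 4, 10) = 4
H (MIN): min(7, 2) = 2
F (MAX): max(4, 2, 11) = 11
Root (MIN): min(10, 11) = 10

10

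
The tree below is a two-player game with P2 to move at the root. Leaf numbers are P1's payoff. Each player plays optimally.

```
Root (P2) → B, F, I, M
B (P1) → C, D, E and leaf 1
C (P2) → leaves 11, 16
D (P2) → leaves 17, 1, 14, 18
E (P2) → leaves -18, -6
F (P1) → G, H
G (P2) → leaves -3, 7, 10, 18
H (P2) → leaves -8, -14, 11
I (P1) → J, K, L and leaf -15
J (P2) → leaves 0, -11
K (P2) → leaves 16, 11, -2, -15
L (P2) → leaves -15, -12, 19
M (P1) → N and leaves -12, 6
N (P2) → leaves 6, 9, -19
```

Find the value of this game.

C (P2): min(11, 16) = 11
D (P2): min(17, 1, 14, 18) = 1
E (P2): min(-18, -6) = -18
B (P1): max(11, 1, -18, 1) = 11
G (P2): min(-3, 7, 10, 18) = -3
H (P2): min(-8, -14, 11) = -14
F (P1): max(-3, -14) = -3
J (P2): min(0, -11) = -11
K (P2): min(16, 11, -2, -15) = -15
L (P2): min(-15, -12, 19) = -15
I (P1): max(-11, -15, -15, -15) = -11
N (P2): min(6, 9, -19) = -19
M (P1): max(-19, -12, 6) = 6
Root (P2): min(11, -3, -11, 6) = -11

-11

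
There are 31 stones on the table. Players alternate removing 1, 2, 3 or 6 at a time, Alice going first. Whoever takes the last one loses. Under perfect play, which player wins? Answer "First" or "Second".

First

W/L table (W = player to move can force a win):
i:   0  1  2  3  4  5  6  7  8  9 10 11 12 13 14 15 16 17 18 19 20 21 22 23 24 25 26 27 28 29 30 31
     W  L  W  W  W  L  W  W  W  L  W  W  W  L  W  W  W  L  W  W  W  L  W  W  W  L  W  W  W  L  W  W
Position 31 is W, so the first player wins.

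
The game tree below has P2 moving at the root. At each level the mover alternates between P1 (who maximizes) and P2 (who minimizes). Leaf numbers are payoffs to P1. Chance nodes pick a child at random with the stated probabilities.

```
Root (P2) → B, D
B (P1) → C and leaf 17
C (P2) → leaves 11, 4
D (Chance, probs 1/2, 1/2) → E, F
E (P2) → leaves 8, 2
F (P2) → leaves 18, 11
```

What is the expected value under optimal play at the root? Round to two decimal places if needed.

C (P2): min(11, 4) = 4
B (P1): max(4, 17) = 17
E (P2): min(8, 2) = 2
F (P2): min(18, 11) = 11
D (Chance): 1/2·2 + 1/2·11 = 6.5
Root (P2): min(17, 6.5) = 6.5

6.5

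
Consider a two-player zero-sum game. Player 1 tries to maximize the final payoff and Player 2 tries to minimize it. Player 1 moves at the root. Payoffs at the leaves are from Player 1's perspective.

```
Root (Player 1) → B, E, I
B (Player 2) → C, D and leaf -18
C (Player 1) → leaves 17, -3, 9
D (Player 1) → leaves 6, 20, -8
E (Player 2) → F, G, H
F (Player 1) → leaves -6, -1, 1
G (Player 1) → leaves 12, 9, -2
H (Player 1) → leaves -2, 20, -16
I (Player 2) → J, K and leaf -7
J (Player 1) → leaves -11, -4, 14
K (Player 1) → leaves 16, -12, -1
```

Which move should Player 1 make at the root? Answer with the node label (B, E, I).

C (Player 1): max(17, -3, 9) = 17
D (Player 1): max(6, 20, -8) = 20
B (Player 2): min(17, 20, -18) = -18
F (Player 1): max(-6, -1, 1) = 1
G (Player 1): max(12, 9, -2) = 12
H (Player 1): max(-2, 20, -16) = 20
E (Player 2): min(1, 12, 20) = 1
J (Player 1): max(-11, -4, 14) = 14
K (Player 1): max(16, -12, -1) = 16
I (Player 2): min(14, 16, -7) = -7
Root (Player 1): max(-18, 1, -7) = 1
Player 1 picks the child with the highest value: E (value 1).

E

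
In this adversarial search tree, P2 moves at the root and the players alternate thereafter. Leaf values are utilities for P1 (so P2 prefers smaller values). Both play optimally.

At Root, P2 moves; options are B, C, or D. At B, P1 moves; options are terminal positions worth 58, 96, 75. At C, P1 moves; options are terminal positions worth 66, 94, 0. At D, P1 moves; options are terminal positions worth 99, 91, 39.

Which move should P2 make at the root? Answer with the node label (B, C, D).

B (P1): max(58, 96, 75) = 96
C (P1): max(66, 94, 0) = 94
D (P1): max(99, 91, 39) = 99
Root (P2): min(96, 94, 99) = 94
P2 picks the child with the lowest value: C (value 94).

C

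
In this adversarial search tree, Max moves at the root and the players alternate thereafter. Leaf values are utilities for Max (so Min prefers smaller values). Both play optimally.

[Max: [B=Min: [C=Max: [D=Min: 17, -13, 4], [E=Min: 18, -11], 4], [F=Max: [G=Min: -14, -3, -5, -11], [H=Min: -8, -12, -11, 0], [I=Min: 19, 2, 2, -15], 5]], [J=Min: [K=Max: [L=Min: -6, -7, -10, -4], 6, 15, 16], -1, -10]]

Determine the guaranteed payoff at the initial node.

D (Min): min(17, -13, 4) = -13
E (Min): min(18, -11) = -11
C (Max): max(-13, -11, 4) = 4
G (Min): min(-14, -3, -5, -11) = -14
H (Min): min(-8, -12, -11, 0) = -12
I (Min): min(19, 2, 2, -15) = -15
F (Max): max(-14, -12, -15, 5) = 5
B (Min): min(4, 5) = 4
L (Min): min(-6, -7, -10, -4) = -10
K (Max): max(-10, 6, 15, 16) = 16
J (Min): min(16, -1, -10) = -10
Root (Max): max(4, -10) = 4

4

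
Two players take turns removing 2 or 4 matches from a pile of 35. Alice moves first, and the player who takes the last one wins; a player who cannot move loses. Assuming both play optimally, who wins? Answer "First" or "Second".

First

Positions where the player to move wins (W) vs loses (L):
i:   0  1  2  3  4  5  6  7  8  9 10 11 12 13 14 15 16 17 18 19 20 21 22 23 24 25 26 27 28 29 30 31 32 33 34 35
     L  L  W  W  W  W  L  L  W  W  W  W  L  L  W  W  W  W  L  L  W  W  W  W  L  L  W  W  W  W  L  L  W  W  W  W
Position 35 is W, so the first player wins.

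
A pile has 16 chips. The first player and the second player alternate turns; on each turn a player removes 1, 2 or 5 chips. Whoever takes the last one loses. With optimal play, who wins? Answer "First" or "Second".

Second

Compute winning (W) and losing (L) positions by backward induction:
i:   0  1  2  3  4  5  6  7  8  9 10 11 12 13 14 15 16
     W  L  W  W  L  W  W  L  W  W  L  W  W  L  W  W  L
Position 16 is L, so the second player wins.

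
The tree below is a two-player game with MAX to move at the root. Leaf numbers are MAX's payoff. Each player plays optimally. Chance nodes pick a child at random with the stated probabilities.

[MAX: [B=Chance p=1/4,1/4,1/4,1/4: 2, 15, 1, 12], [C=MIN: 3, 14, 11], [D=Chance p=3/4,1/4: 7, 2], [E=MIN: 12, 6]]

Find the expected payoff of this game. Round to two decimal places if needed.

7.5

B (Chance): 1/4·2 + 1/4·15 + 1/4·1 + 1/4·12 = 7.5
C (MIN): min(3, 14, 11) = 3
D (Chance): 3/4·7 + 1/4·2 = 5.75
E (MIN): min(12, 6) = 6
Root (MAX): max(7.5, 3, 5.75, 6) = 7.5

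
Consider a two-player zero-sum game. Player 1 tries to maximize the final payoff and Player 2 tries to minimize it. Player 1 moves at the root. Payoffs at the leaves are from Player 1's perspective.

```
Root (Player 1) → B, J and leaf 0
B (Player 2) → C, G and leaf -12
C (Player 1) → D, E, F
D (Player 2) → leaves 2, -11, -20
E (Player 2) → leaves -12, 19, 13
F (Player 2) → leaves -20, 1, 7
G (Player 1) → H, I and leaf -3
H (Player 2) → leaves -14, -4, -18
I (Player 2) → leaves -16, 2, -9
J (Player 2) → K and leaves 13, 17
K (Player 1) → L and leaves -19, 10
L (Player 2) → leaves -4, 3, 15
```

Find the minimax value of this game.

10

D (Player 2): min(2, -11, -20) = -20
E (Player 2): min(-12, 19, 13) = -12
F (Player 2): min(-20, 1, 7) = -20
C (Player 1): max(-20, -12, -20) = -12
H (Player 2): min(-14, -4, -18) = -18
I (Player 2): min(-16, 2, -9) = -16
G (Player 1): max(-18, -16, -3) = -3
B (Player 2): min(-12, -3, -12) = -12
L (Player 2): min(-4, 3, 15) = -4
K (Player 1): max(-4, -19, 10) = 10
J (Player 2): min(10, 13, 17) = 10
Root (Player 1): max(-12, 10, 0) = 10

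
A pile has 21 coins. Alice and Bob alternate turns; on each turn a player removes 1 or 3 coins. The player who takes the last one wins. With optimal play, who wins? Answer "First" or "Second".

i:   0  1  2  3  4  5  6  7  8  9 10 11 12 13 14 15 16 17 18 19 20 21
     L  W  L  W  L  W  L  W  L  W  L  W  L  W  L  W  L  W  L  W  L  W
Position 21 is W, so the first player wins.

First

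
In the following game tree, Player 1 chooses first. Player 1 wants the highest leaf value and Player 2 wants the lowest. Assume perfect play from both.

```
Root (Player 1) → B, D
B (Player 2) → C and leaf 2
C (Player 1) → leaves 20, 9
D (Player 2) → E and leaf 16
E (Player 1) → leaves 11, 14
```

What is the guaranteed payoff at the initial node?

C (Player 1): max(20, 9) = 20
B (Player 2): min(20, 2) = 2
E (Player 1): max(11, 14) = 14
D (Player 2): min(14, 16) = 14
Root (Player 1): max(2, 14) = 14

14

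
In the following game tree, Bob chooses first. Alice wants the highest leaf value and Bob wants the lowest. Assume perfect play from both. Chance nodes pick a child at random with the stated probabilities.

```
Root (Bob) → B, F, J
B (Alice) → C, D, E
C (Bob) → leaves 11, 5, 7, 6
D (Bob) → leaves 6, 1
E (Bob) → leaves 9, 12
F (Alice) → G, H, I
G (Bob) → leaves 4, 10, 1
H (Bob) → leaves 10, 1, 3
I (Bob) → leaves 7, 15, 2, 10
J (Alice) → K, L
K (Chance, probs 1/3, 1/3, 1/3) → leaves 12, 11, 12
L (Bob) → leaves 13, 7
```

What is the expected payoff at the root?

2

C (Bob): min(11, 5, 7, 6) = 5
D (Bob): min(6, 1) = 1
E (Bob): min(9, 12) = 9
B (Alice): max(5, 1, 9) = 9
G (Bob): min(4, 10, 1) = 1
H (Bob): min(10, 1, 3) = 1
I (Bob): min(7, 15, 2, 10) = 2
F (Alice): max(1, 1, 2) = 2
K (Chance): 1/3·12 + 1/3·11 + 1/3·12 = 11.67
L (Bob): min(13, 7) = 7
J (Alice): max(11.67, 7) = 11.67
Root (Bob): min(9, 2, 11.67) = 2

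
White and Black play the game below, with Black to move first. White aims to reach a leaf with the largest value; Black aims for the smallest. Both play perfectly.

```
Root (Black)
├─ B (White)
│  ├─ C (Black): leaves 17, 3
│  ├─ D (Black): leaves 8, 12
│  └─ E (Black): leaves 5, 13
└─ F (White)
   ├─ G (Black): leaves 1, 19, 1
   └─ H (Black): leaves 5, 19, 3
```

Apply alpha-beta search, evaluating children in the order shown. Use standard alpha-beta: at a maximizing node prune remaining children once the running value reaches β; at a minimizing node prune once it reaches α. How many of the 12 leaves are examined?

C [α=-∞,β=+∞]: v=3
D [α=3,β=+∞]: v=8
E [α=8,β=+∞]: v=5 after child 1 ≤ α → α-cutoff, skip 1
B [α=-∞,β=+∞]: v=8
G [α=-∞,β=8]: v=1
H [α=1,β=8]: v=3
F [α=-∞,β=8]: v=3
Root [α=-∞,β=+∞]: v=3
Leaves evaluated: 11 of 12.

11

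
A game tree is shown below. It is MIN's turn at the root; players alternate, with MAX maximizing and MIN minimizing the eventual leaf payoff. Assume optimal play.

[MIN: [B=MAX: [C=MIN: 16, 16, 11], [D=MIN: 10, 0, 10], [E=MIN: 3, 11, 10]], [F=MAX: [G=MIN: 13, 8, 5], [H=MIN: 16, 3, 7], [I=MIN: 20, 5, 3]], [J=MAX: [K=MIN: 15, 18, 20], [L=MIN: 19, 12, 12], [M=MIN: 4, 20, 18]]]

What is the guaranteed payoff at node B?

11

C: min(16, 16, 11) = 11
D: min(10, 0, 10) = 0
E: min(3, 11, 10) = 3
B: max(11, 0, 3) = 11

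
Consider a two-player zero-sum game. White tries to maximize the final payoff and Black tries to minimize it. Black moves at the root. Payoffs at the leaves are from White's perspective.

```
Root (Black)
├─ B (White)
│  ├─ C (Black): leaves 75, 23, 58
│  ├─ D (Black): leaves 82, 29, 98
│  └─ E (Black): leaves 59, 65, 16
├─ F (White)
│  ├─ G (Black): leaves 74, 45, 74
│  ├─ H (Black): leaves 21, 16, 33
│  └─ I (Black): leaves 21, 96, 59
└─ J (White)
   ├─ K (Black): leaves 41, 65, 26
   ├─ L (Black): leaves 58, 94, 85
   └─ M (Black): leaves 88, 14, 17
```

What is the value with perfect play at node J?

58

K: min(41, 65, 26) = 26
L: min(58, 94, 85) = 58
M: min(88, 14, 17) = 14
J: max(26, 58, 14) = 58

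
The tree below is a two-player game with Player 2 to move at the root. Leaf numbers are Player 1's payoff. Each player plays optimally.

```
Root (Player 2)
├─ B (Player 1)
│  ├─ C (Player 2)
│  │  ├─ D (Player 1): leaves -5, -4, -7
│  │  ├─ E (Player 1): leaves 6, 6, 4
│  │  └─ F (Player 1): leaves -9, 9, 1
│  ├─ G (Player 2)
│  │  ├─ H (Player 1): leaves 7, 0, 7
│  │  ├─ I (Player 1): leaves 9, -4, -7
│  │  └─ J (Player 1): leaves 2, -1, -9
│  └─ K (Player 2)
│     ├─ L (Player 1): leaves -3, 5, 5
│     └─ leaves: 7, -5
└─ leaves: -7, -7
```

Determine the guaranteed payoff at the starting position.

D (Player 1): max(-5, -4, -7) = -4
E (Player 1): max(6, 6, 4) = 6
F (Player 1): max(-9, 9, 1) = 9
C (Player 2): min(-4, 6, 9) = -4
H (Player 1): max(7, 0, 7) = 7
I (Player 1): max(9, -4, -7) = 9
J (Player 1): max(2, -1, -9) = 2
G (Player 2): min(7, 9, 2) = 2
L (Player 1): max(-3, 5, 5) = 5
K (Player 2): min(5, 7, -5) = -5
B (Player 1): max(-4, 2, -5) = 2
Root (Player 2): min(2, -7, -7) = -7

-7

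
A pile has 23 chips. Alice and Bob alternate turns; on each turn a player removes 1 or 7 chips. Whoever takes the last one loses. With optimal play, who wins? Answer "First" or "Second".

Positions where the player to move wins (W) vs loses (L):
i:   0  1  2  3  4  5  6  7  8  9 10 11 12 13 14 15 16 17 18 19 20 21 22 23
     W  L  W  L  W  L  W  L  W  L  W  L  W  L  W  L  W  L  W  L  W  L  W  L
Position 23 is L, so the second player wins.

Second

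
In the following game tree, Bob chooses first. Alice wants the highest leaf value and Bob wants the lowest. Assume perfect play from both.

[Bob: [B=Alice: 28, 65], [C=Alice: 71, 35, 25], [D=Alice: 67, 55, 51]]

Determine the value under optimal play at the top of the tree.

B (Alice): max(28, 65) = 65
C (Alice): max(71, 35, 25) = 71
D (Alice): max(67, 55, 51) = 67
Root (Bob): min(65, 71, 67) = 65

65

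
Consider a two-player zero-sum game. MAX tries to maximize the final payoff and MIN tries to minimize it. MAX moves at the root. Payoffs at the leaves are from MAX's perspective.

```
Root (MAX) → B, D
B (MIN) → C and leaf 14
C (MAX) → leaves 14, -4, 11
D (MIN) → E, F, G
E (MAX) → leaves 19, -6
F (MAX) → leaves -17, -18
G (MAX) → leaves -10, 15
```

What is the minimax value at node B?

C: max(14, -4, 11) = 14
B: min(14, 14) = 14

14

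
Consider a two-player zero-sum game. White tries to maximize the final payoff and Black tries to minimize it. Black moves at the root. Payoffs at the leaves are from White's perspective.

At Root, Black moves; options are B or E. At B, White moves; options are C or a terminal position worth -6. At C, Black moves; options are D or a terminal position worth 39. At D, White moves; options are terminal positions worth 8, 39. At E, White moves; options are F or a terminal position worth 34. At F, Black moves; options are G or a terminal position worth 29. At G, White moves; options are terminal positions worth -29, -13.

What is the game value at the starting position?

D (White): max(8, 39) = 39
C (Black): min(39, 39) = 39
B (White): max(39, -6) = 39
G (White): max(-29, -13) = -13
F (Black): min(-13, 29) = -13
E (White): max(-13, 34) = 34
Root (Black): min(39, 34) = 34

34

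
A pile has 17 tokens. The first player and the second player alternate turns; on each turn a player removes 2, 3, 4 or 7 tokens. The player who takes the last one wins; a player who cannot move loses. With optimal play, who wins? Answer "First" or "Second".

Second

Positions where the player to move wins (W) vs loses (L):
i:   0  1  2  3  4  5  6  7  8  9 10 11 12 13 14 15 16 17
     L  L  W  W  W  W  L  W  W  W  W  L  L  W  W  W  W  L
Position 17 is L, so the second player wins.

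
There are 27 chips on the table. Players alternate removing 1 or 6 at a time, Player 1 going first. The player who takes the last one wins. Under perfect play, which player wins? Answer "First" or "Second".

First

W/L table (W = player to move can force a win):
i:   0  1  2  3  4  5  6  7  8  9 10 11 12 13 14 15 16 17 18 19 20 21 22 23 24 25 26 27
     L  W  L  W  L  W  W  L  W  L  W  L  W  W  L  W  L  W  L  W  W  L  W  L  W  L  W  W
Position 27 is W, so the first player wins.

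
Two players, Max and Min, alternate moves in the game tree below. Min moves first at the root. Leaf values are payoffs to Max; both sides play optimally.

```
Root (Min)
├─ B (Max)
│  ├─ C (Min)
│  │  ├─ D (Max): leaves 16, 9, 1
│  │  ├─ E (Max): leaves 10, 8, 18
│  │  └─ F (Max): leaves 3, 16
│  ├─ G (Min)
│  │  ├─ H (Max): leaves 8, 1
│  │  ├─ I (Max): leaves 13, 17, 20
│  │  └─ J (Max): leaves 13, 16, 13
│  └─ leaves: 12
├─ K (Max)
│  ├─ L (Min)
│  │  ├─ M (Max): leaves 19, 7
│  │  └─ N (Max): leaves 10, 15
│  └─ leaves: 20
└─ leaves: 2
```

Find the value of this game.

2

D (Max): max(16, 9, 1) = 16
E (Max): max(10, 8, 18) = 18
F (Max): max(3, 16) = 16
C (Min): min(16, 18, 16) = 16
H (Max): max(8, 1) = 8
I (Max): max(13, 17, 20) = 20
J (Max): max(13, 16, 13) = 16
G (Min): min(8, 20, 16) = 8
B (Max): max(16, 8, 12) = 16
M (Max): max(19, 7) = 19
N (Max): max(10, 15) = 15
L (Min): min(19, 15) = 15
K (Max): max(15, 20) = 20
Root (Min): min(16, 20, 2) = 2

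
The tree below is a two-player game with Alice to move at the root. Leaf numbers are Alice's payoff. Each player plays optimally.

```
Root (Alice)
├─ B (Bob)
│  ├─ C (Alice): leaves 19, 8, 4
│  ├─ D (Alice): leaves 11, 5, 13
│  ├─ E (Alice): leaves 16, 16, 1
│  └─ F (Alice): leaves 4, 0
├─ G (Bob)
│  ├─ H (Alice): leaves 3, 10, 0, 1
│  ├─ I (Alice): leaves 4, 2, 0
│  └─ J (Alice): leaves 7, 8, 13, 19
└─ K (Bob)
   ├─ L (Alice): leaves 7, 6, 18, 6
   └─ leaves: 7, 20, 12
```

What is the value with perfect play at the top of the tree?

7

C (Alice): max(19, 8, 4) = 19
D (Alice): max(11, 5, 13) = 13
E (Alice): max(16, 16, 1) = 16
F (Alice): max(4, 0) = 4
B (Bob): min(19, 13, 16, 4) = 4
H (Alice): max(3, 10, 0, 1) = 10
I (Alice): max(4, 2, 0) = 4
J (Alice): max(7, 8, 13, 19) = 19
G (Bob): min(10, 4, 19) = 4
L (Alice): max(7, 6, 18, 6) = 18
K (Bob): min(18, 7, 20, 12) = 7
Root (Alice): max(4, 4, 7) = 7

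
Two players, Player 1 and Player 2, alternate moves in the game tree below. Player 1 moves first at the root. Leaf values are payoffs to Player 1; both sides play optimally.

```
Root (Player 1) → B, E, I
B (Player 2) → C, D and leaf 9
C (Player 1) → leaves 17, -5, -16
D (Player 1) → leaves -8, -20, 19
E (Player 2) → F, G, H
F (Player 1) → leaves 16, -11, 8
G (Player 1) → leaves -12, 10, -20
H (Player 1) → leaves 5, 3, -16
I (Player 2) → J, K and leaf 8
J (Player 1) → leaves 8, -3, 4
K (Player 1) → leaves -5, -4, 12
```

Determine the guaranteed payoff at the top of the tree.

C (Player 1): max(17, -5, -16) = 17
D (Player 1): max(-8, -20, 19) = 19
B (Player 2): min(17, 19, 9) = 9
F (Player 1): max(16, -11, 8) = 16
G (Player 1): max(-12, 10, -20) = 10
H (Player 1): max(5, 3, -16) = 5
E (Player 2): min(16, 10, 5) = 5
J (Player 1): max(8, -3, 4) = 8
K (Player 1): max(-5, -4, 12) = 12
I (Player 2): min(8, 12, 8) = 8
Root (Player 1): max(9, 5, 8) = 9

9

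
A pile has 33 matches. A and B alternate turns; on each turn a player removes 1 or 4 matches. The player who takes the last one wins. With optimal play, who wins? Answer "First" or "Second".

Compute winning (W) and losing (L) positions by backward induction:
i:   0  1  2  3  4  5  6  7  8  9 10 11 12 13 14 15 16 17 18 19 20 21 22 23 24 25 26 27 28 29 30 31 32 33
     L  W  L  W  W  L  W  L  W  W  L  W  L  W  W  L  W  L  W  W  L  W  L  W  W  L  W  L  W  W  L  W  L  W
Position 33 is W, so the first player wins.

First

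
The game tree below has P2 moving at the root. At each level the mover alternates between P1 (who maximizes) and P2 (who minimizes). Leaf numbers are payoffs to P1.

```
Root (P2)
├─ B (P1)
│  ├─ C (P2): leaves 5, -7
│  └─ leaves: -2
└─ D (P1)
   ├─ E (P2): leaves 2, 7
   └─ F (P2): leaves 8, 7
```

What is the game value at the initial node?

-2

C (P2): min(5, -7) = -7
B (P1): max(-7, -2) = -2
E (P2): min(2, 7) = 2
F (P2): min(8, 7) = 7
D (P1): max(2, 7) = 7
Root (P2): min(-2, 7) = -2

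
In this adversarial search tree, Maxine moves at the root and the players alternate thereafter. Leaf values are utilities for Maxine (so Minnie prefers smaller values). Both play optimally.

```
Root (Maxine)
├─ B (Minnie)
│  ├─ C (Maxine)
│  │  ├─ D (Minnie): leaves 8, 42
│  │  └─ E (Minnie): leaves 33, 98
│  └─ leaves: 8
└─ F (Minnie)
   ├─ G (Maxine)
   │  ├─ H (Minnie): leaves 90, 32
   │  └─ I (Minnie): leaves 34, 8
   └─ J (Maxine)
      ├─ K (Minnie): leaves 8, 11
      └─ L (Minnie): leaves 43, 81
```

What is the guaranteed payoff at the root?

D (Minnie): min(8, 42) = 8
E (Minnie): min(33, 98) = 33
C (Maxine): max(8, 33) = 33
B (Minnie): min(33, 8) = 8
H (Minnie): min(90, 32) = 32
I (Minnie): min(34, 8) = 8
G (Maxine): max(32, 8) = 32
K (Minnie): min(8, 11) = 8
L (Minnie): min(43, 81) = 43
J (Maxine): max(8, 43) = 43
F (Minnie): min(32, 43) = 32
Root (Maxine): max(8, 32) = 32

32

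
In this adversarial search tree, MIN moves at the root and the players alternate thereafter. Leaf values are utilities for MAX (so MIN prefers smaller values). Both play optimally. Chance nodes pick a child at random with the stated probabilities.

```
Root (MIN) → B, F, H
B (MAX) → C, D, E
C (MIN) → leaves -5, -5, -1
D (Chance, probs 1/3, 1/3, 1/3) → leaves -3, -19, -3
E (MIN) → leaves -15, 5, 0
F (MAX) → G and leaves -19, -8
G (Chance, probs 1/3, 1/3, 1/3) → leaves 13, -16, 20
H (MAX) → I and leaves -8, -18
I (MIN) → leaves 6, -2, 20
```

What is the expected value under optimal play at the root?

C (MIN): min(-5, -5, -1) = -5
D (Chance): 1/3·-3 + 1/3·-19 + 1/3·-3 = -8.33
E (MIN): min(-15, 5, 0) = -15
B (MAX): max(-5, -8.33, -15) = -5
G (Chance): 1/3·13 + 1/3·-16 + 1/3·20 = 5.67
F (MAX): max(5.67, -19, -8) = 5.67
I (MIN): min(6, -2, 20) = -2
H (MAX): max(-2, -8, -18) = -2
Root (MIN): min(-5, 5.67, -2) = -5

-5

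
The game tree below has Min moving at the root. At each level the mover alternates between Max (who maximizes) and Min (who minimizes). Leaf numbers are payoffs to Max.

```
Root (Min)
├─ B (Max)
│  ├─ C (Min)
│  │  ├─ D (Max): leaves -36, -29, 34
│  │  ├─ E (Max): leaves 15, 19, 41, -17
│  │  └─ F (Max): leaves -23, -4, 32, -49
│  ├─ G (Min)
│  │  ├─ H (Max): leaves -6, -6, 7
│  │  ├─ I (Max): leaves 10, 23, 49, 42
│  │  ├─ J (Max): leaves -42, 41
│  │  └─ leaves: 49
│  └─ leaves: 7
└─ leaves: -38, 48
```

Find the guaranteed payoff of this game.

-38

D (Max): max(-36, -29, 34) = 34
E (Max): max(15, 19, 41, -17) = 41
F (Max): max(-23, -4, 32, -49) = 32
C (Min): min(34, 41, 32) = 32
H (Max): max(-6, -6, 7) = 7
I (Max): max(10, 23, 49, 42) = 49
J (Max): max(-42, 41) = 41
G (Min): min(7, 49, 41, 49) = 7
B (Max): max(32, 7, 7) = 32
Root (Min): min(32, -38, 48) = -38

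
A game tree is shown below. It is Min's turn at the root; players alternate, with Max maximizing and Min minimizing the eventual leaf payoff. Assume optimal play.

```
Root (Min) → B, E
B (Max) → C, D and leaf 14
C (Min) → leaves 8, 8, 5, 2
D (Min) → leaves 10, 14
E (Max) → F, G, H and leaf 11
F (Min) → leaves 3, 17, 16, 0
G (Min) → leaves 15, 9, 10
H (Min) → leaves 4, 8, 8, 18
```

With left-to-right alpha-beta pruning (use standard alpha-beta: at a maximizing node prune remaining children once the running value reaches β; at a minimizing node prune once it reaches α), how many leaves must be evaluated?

C [α=-∞,β=+∞]: v=2
D [α=2,β=+∞]: v=10
B [α=-∞,β=+∞]: v=14
F [α=-∞,β=14]: v=0
G [α=0,β=14]: v=9
H [α=9,β=14]: v=4 after child 1 ≤ α → α-cutoff, skip 3
E [α=-∞,β=14]: v=11
Root [α=-∞,β=+∞]: v=11
Leaves evaluated: 16 of 19.

16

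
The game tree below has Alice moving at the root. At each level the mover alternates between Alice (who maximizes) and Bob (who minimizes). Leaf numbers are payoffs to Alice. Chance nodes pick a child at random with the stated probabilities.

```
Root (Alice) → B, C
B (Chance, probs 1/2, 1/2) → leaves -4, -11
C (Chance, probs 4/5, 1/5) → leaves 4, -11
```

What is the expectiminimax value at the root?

B (Chance): 1/2·-4 + 1/2·-11 = -7.5
C (Chance): 4/5·4 + 1/5·-11 = 1
Root (Alice): max(-7.5, 1) = 1

1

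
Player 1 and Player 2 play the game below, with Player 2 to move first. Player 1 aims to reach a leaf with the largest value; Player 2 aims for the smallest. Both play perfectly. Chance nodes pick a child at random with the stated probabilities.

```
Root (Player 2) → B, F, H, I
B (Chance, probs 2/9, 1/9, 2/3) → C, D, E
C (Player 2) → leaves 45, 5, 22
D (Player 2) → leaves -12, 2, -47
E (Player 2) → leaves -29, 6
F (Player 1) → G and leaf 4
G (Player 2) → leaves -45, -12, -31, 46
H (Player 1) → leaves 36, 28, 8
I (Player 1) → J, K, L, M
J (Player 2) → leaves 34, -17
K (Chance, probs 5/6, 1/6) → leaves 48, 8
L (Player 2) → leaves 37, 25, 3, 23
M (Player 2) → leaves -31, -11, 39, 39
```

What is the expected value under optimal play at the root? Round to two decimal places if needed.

-23.44

C (Player 2): min(45, 5, 22) = 5
D (Player 2): min(-12, 2, -47) = -47
E (Player 2): min(-29, 6) = -29
B (Chance): 2/9·5 + 1/9·-47 + 2/3·-29 = -23.44
G (Player 2): min(-45, -12, -31, 46) = -45
F (Player 1): max(-45, 4) = 4
H (Player 1): max(36, 28, 8) = 36
J (Player 2): min(34, -17) = -17
K (Chance): 5/6·48 + 1/6·8 = 41.33
L (Player 2): min(37, 25, 3, 23) = 3
M (Player 2): min(-31, -11, 39, 39) = -31
I (Player 1): max(-17, 41.33, 3, -31) = 41.33
Root (Player 2): min(-23.44, 4, 36, 41.33) = -23.44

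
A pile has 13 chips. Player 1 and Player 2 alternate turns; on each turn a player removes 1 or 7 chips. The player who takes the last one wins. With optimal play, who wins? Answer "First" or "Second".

First

Compute winning (W) and losing (L) positions by backward induction:
i:   0  1  2  3  4  5  6  7  8  9 10 11 12 13
     L  W  L  W  L  W  L  W  L  W  L  W  L  W
Position 13 is W, so the first player wins.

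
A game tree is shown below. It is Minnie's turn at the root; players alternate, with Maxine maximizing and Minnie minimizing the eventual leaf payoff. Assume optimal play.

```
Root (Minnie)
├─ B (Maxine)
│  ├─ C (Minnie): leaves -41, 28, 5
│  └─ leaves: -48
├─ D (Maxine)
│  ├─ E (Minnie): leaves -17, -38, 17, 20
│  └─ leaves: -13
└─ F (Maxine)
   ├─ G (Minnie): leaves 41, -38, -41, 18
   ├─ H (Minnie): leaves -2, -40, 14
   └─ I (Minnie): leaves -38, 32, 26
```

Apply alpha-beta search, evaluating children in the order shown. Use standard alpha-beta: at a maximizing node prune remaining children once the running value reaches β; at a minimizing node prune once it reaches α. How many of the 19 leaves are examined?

C [α=-∞,β=+∞]: v=-41
B [α=-∞,β=+∞]: v=-41
E [α=-∞,β=-41]: v=-38
D [α=-∞,β=-41]: v=-38 after child 1 ≥ β → β-cutoff, skip 1
G [α=-∞,β=-41]: v=-41
F [α=-∞,β=-41]: v=-41 after child 1 ≥ β → β-cutoff, skip 2
Root [α=-∞,β=+∞]: v=-41
Leaves evaluated: 12 of 19.

12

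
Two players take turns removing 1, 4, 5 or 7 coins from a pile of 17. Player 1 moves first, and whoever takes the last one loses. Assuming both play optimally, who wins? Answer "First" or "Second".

Second

Compute winning (W) and losing (L) positions by backward induction:
i:   0  1  2  3  4  5  6  7  8  9 10 11 12 13 14 15 16 17
     W  L  W  L  W  W  W  W  W  L  W  L  W  W  W  W  W  L
Position 17 is L, so the second player wins.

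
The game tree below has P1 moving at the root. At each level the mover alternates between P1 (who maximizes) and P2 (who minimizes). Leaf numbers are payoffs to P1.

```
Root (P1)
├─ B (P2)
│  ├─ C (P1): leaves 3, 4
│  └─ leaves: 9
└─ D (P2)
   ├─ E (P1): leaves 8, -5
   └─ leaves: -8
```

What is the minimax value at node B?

4

C: max(3, 4) = 4
B: min(4, 9) = 4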